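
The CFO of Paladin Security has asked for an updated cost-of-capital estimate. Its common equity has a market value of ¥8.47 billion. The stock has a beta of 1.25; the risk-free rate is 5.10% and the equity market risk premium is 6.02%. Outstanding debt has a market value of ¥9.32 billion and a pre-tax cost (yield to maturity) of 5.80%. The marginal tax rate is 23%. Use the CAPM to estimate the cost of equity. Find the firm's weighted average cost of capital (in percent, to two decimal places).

Cost of equity via CAPM: Re = 5.1% + 1.25 × 6.02% = 12.6250%.
Total capital V = 8.47 + 9.32 = 17.79.
Equity: weight = 8.47/17.79 = 0.4761; cost = 12.625%.
Debt: weight = 9.32/17.79 = 0.5239; after-tax cost = 5.8% × (1 − 23%) = 4.4660%.
WACC = 0.4761 × 12.6250% + 0.5239 × 4.4660% = 8.3506%.

8.35%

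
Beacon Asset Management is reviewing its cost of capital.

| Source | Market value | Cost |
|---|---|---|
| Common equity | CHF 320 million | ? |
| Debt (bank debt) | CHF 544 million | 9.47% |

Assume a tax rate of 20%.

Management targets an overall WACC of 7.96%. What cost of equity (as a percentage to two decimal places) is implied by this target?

8.61%

Total capital V = 320 + 544 = 864.
Equity weight = 320/864 = 0.3704.
Bank debt weight = 544/864 = 0.6296.
Debt contribution = 0.6296 × 9.47% × (1 − 20%) = 4.7701%.
Required equity contribution = 7.96% − 4.7701% = 3.1899%.
Re = 3.1899% / 0.3704 = 8.6128%.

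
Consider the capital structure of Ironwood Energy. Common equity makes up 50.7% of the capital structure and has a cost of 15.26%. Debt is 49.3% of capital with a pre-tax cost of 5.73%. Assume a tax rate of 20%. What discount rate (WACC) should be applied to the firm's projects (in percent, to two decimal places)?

After-tax cost of debt = 5.73% × (1 − 20%) = 4.5840%.
WACC = 0.507 × 15.2600% + 0.493 × 4.5840% = 9.9967%.

10.00%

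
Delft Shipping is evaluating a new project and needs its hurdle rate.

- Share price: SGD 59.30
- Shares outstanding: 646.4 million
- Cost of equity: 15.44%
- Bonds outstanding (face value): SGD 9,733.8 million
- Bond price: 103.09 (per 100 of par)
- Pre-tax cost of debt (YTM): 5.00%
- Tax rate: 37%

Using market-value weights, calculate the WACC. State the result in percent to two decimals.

Market value of equity E = 59.3 × 646.4m = 38331.52m. Market value of debt D = 9733.8m × 103.09/100 = 10034.57442m.
Total capital V = 38331.52 + 10034.57442 = 48366.09442.
Equity: weight = 38331.52/48366.09442 = 0.7925; cost = 15.44%.
Bonds outstanding: weight = 10034.57442/48366.09442 = 0.2075; after-tax cost = 5% × (1 − 37%) = 3.1500%.
WACC = 0.7925 × 15.4400% + 0.2075 × 3.1500% = 12.8902%.

12.89%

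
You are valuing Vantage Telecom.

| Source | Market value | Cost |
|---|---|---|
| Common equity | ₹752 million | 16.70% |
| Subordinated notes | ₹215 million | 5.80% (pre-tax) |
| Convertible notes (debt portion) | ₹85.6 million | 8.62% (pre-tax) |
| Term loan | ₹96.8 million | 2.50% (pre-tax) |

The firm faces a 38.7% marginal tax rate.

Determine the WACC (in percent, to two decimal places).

12.11%

Total capital V = 752 + 215 + 85.6 + 96.8 = 1149.4.
Equity: weight = 752/1149.4 = 0.6543; cost = 16.7%.
Subordinated notes: weight = 215/1149.4 = 0.1871; after-tax cost = 5.8% × (1 − 38.7%) = 3.5554%.
Convertible notes (debt portion): weight = 85.6/1149.4 = 0.0745; after-tax cost = 8.62% × (1 − 38.7%) = 5.2841%.
Term loan: weight = 96.8/1149.4 = 0.0842; after-tax cost = 2.5% × (1 − 38.7%) = 1.5325%.
WACC = 0.6543 × 16.7000% + 0.1871 × 3.5554% + 0.0745 × 5.2841% + 0.0842 × 1.5325% = 12.1137%.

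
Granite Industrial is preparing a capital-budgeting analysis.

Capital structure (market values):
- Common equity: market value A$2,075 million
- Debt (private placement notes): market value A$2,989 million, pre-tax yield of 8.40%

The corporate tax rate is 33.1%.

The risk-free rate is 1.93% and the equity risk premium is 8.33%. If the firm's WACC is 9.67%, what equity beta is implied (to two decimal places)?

Total capital V = 2075 + 2989 = 5064.
Equity weight = 2075/5064 = 0.4098.
Private placement notes weight = 2989/5064 = 0.5902.
Debt contribution = 0.5902 × 8.4% × (1 − 33.1%) = 3.3169%.
Required equity contribution = 9.67% − 3.3169% = 6.3531%  ⇒  Re = 15.5045%.
CAPM: 15.5045% = 1.93% + β × 8.33%  ⇒  β = 1.6296.

1.63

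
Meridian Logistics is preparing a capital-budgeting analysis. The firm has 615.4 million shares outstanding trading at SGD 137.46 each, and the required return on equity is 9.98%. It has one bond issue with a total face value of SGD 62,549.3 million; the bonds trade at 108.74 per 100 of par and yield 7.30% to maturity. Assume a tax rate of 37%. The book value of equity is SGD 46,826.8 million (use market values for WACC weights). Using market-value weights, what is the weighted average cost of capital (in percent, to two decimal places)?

Market value of equity E = 137.46 × 615.4m = 84592.884m. Market value of debt D = 62549.3m × 108.74/100 = 68016.10882m.
Total capital V = 84592.884 + 68016.10882 = 152608.99282.
Equity: weight = 84592.884/152608.99282 = 0.5543; cost = 9.98%.
Bonds outstanding: weight = 68016.10882/152608.99282 = 0.4457; after-tax cost = 7.3% × (1 − 37%) = 4.5990%.
WACC = 0.5543 × 9.9800% + 0.4457 × 4.5990% = 7.5817%.

7.58%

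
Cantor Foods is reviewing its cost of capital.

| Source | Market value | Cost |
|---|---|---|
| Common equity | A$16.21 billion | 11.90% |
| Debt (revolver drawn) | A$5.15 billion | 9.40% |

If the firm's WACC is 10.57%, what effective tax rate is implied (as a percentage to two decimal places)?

32.09%

Total capital V = 16.21 + 5.15 = 21.36.
Equity weight = 16.21/21.36 = 0.7589.
Revolver drawn weight = 5.15/21.36 = 0.2411.
Equity contribution = 0.7589 × 11.9% = 9.0309%.
Debt contribution must be 10.57% − 9.0309% = 1.5391%.
0.2411 × 9.4% × (1 − T) = 1.5391%  ⇒  (1 − T) = 0.6791.
T = 32.0880%.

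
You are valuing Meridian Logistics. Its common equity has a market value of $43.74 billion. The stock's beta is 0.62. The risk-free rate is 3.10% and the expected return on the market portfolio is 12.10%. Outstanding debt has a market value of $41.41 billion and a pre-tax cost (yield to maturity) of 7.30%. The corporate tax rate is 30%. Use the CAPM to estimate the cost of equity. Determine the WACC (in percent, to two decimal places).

6.94%

Market risk premium = 12.1% − 3.1% = 9.0%.
Cost of equity via CAPM: Re = 3.1% + 0.62 × 9.0% = 8.6800%.
Total capital V = 43.74 + 41.41 = 85.15.
Equity: weight = 43.74/85.15 = 0.5137; cost = 8.68%.
Debt: weight = 41.41/85.15 = 0.4863; after-tax cost = 7.3% × (1 − 30%) = 5.1100%.
WACC = 0.5137 × 8.6800% + 0.4863 × 5.1100% = 6.9438%.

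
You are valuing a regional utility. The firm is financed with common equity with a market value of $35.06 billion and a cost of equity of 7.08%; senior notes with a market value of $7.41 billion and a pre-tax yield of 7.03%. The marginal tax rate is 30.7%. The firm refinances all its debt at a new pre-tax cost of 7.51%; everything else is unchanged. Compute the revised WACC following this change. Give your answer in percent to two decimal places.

6.75%

After the change:
Total capital V = 35.06 + 7.41 = 42.47.
Equity: weight = 35.06/42.47 = 0.8255; cost = 7.08%.
Senior notes: weight = 7.41/42.47 = 0.1745; after-tax cost = 7.51% × (1 − 30.7%) = 5.2044%.
WACC = 0.8255 × 7.0800% + 0.1745 × 5.2044% = 6.7528%.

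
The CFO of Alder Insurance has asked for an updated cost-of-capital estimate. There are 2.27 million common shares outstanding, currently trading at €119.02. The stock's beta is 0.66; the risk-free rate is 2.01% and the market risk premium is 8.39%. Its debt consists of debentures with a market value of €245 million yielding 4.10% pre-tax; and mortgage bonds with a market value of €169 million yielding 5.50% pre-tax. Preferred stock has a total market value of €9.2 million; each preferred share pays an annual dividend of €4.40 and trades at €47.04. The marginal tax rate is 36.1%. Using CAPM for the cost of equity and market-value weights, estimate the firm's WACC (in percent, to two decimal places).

4.85%

Cost of equity via CAPM: Re = 2.01% + 0.66 × 8.39% = 7.5474%.
Cost of preferred: Rp = 4.4 / 47.04 = 9.3537%.
Market value of equity E = 119.02 × 2.27m = 270.1754m.
Total capital V = 270.1754 + 9.2 + 245 + 169 = 693.3754.
Equity: weight = 270.1754/693.3754 = 0.3897; cost = 7.5474%.
Preferred: weight = 9.2/693.3754 = 0.0133; cost = 9.3537%.
Debentures: weight = 245/693.3754 = 0.3533; after-tax cost = 4.1% × (1 − 36.1%) = 2.6199%.
Mortgage bonds: weight = 169/693.3754 = 0.2437; after-tax cost = 5.5% × (1 − 36.1%) = 3.5145%.
WACC = 0.3897 × 7.5474% + 0.0133 × 9.3537% + 0.3533 × 2.6199% + 0.2437 × 3.5145% = 4.8473%.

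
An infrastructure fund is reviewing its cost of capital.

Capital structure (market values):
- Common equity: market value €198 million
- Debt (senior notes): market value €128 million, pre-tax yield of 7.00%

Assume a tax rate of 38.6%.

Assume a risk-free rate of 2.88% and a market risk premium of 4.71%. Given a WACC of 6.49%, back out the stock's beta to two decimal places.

1.07

Total capital V = 198 + 128 = 326.
Equity weight = 198/326 = 0.6074.
Senior notes weight = 128/326 = 0.3926.
Debt contribution = 0.3926 × 7% × (1 − 38.6%) = 1.6876%.
Required equity contribution = 6.49% − 1.6876% = 4.8024%  ⇒  Re = 7.9071%.
CAPM: 7.9071% = 2.88% + β × 4.71%  ⇒  β = 1.0673.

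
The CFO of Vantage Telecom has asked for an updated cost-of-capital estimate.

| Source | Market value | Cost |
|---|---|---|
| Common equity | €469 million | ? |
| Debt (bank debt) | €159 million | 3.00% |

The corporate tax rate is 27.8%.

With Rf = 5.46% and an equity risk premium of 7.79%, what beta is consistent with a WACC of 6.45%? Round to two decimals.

0.31

Total capital V = 469 + 159 = 628.
Equity weight = 469/628 = 0.7468.
Bank debt weight = 159/628 = 0.2532.
Debt contribution = 0.2532 × 3% × (1 − 27.8%) = 0.5484%.
Required equity contribution = 6.45% − 0.5484% = 5.9016%  ⇒  Re = 7.9024%.
CAPM: 7.9024% = 5.46% + β × 7.79%  ⇒  β = 0.3135.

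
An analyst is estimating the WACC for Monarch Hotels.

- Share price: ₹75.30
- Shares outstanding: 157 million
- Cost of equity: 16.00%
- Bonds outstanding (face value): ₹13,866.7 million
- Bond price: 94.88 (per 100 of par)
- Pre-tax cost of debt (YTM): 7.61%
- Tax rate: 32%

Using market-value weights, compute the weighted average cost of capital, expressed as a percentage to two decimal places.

Market value of equity E = 75.3 × 157m = 11822.1m. Market value of debt D = 13866.7m × 94.88/100 = 13156.72496m.
Total capital V = 11822.1 + 13156.72496 = 24978.82496.
Equity: weight = 11822.1/24978.82496 = 0.4733; cost = 16%.
Bonds outstanding: weight = 13156.72496/24978.82496 = 0.5267; after-tax cost = 7.61% × (1 − 32%) = 5.1748%.
WACC = 0.4733 × 16.0000% + 0.5267 × 5.1748% = 10.2982%.

10.30%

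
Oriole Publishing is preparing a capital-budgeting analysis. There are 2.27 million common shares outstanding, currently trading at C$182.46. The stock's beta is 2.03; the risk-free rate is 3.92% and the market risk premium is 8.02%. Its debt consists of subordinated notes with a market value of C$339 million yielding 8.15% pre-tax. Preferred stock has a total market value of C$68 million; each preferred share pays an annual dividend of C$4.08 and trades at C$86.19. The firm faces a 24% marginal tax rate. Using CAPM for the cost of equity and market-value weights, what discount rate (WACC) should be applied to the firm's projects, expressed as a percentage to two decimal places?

13.14%

Cost of equity via CAPM: Re = 3.92% + 2.03 × 8.02% = 20.2006%.
Cost of preferred: Rp = 4.08 / 86.19 = 4.7337%.
Market value of equity E = 182.46 × 2.27m = 414.1842m.
Total capital V = 414.1842 + 68 + 339 = 821.1842.
Equity: weight = 414.1842/821.1842 = 0.5044; cost = 20.2006%.
Preferred: weight = 68/821.1842 = 0.0828; cost = 4.7337%.
Subordinated notes: weight = 339/821.1842 = 0.4128; after-tax cost = 8.15% × (1 − 24%) = 6.1940%.
WACC = 0.5044 × 20.2006% + 0.0828 × 4.7337% + 0.4128 × 6.1940% = 13.1376%.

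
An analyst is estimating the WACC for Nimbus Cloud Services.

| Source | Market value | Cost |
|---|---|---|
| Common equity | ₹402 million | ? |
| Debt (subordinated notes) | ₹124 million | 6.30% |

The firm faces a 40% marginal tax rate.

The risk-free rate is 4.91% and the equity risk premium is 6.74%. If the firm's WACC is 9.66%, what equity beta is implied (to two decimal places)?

Total capital V = 402 + 124 = 526.
Equity weight = 402/526 = 0.7643.
Subordinated notes weight = 124/526 = 0.2357.
Debt contribution = 0.2357 × 6.3% × (1 − 40%) = 0.8911%.
Required equity contribution = 9.66% − 0.8911% = 8.7689%  ⇒  Re = 11.4737%.
CAPM: 11.4737% = 4.91% + β × 6.74%  ⇒  β = 0.9738.

0.97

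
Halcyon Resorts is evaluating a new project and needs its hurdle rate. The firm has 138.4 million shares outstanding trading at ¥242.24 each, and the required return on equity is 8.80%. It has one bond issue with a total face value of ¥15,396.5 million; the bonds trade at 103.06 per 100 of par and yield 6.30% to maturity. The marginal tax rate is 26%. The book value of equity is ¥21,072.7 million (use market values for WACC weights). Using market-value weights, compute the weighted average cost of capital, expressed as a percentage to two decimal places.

Market value of equity E = 242.24 × 138.4m = 33526.016m. Market value of debt D = 15396.5m × 103.06/100 = 15867.6329m.
Total capital V = 33526.016 + 15867.6329 = 49393.6489.
Equity: weight = 33526.016/49393.6489 = 0.6788; cost = 8.8%.
Bonds outstanding: weight = 15867.6329/49393.6489 = 0.3212; after-tax cost = 6.3% × (1 − 26%) = 4.6620%.
WACC = 0.6788 × 8.8000% + 0.3212 × 4.6620% = 7.4707%.

7.47%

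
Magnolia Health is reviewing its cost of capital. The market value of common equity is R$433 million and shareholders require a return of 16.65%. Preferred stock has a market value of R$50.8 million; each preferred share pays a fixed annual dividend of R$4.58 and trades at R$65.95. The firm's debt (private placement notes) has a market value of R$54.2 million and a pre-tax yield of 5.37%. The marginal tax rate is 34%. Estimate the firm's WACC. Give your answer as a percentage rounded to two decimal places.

Cost of preferred: Rp = 4.58 / 65.95 = 6.9447%.
Total capital V = 433 + 50.8 + 54.2 = 538.
Equity: weight = 433/538 = 0.8048; cost = 16.65%.
Preferred: weight = 50.8/538 = 0.0944; cost = 6.9447%.
Private placement notes: weight = 54.2/538 = 0.1007; after-tax cost = 5.37% × (1 − 34%) = 3.5442%.
WACC = 0.8048 × 16.6500% + 0.0944 × 6.9447% + 0.1007 × 3.5442% = 14.4133%.

14.41%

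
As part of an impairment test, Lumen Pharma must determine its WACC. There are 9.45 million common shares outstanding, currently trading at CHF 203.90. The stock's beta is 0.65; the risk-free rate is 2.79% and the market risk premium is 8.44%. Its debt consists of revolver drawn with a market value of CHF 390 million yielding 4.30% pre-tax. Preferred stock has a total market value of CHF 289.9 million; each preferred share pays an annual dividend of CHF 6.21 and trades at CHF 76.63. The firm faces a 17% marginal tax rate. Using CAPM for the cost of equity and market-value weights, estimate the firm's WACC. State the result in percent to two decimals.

7.55%

Cost of equity via CAPM: Re = 2.79% + 0.65 × 8.44% = 8.2760%.
Cost of preferred: Rp = 6.21 / 76.63 = 8.1039%.
Market value of equity E = 203.9 × 9.45m = 1926.855m.
Total capital V = 1926.855 + 289.9 + 390 = 2606.755.
Equity: weight = 1926.855/2606.755 = 0.7392; cost = 8.276%.
Preferred: weight = 289.9/2606.755 = 0.1112; cost = 8.1039%.
Revolver drawn: weight = 390/2606.755 = 0.1496; after-tax cost = 4.3% × (1 − 17%) = 3.5690%.
WACC = 0.7392 × 8.2760% + 0.1112 × 8.1039% + 0.1496 × 3.5690% = 7.5526%.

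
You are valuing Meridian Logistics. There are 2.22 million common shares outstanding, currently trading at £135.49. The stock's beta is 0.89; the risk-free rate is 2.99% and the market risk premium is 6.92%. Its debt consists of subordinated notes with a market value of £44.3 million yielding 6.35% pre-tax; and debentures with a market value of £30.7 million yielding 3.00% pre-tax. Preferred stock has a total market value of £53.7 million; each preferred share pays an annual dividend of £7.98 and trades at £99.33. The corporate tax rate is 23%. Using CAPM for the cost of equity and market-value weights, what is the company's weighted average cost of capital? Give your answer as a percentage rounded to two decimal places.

Cost of equity via CAPM: Re = 2.99% + 0.89 × 6.92% = 9.1488%.
Cost of preferred: Rp = 7.98 / 99.33 = 8.0338%.
Market value of equity E = 135.49 × 2.22m = 300.7878m.
Total capital V = 300.7878 + 53.7 + 44.3 + 30.7 = 429.4878.
Equity: weight = 300.7878/429.4878 = 0.7003; cost = 9.1488%.
Preferred: weight = 53.7/429.4878 = 0.1250; cost = 8.0338%.
Subordinated notes: weight = 44.3/429.4878 = 0.1031; after-tax cost = 6.35% × (1 − 23%) = 4.8895%.
Debentures: weight = 30.7/429.4878 = 0.0715; after-tax cost = 3% × (1 − 23%) = 2.3100%.
WACC = 0.7003 × 9.1488% + 0.1250 × 8.0338% + 0.1031 × 4.8895% + 0.0715 × 2.3100% = 8.0812%.

8.08%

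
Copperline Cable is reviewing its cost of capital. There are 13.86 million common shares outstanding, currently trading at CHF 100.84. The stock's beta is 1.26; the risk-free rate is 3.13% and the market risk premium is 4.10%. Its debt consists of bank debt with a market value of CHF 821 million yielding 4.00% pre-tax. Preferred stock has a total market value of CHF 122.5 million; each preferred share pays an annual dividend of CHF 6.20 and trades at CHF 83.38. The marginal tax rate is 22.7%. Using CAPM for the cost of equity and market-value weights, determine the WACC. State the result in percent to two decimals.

6.43%

Cost of equity via CAPM: Re = 3.13% + 1.26 × 4.1% = 8.2960%.
Cost of preferred: Rp = 6.2 / 83.38 = 7.4358%.
Market value of equity E = 100.84 × 13.86m = 1397.6424m.
Total capital V = 1397.6424 + 122.5 + 821 = 2341.1424.
Equity: weight = 1397.6424/2341.1424 = 0.5970; cost = 8.296%.
Preferred: weight = 122.5/2341.1424 = 0.0523; cost = 7.4358%.
Bank debt: weight = 821/2341.1424 = 0.3507; after-tax cost = 4% × (1 − 22.7%) = 3.0920%.
WACC = 0.5970 × 8.2960% + 0.0523 × 7.4358% + 0.3507 × 3.0920% = 6.4260%.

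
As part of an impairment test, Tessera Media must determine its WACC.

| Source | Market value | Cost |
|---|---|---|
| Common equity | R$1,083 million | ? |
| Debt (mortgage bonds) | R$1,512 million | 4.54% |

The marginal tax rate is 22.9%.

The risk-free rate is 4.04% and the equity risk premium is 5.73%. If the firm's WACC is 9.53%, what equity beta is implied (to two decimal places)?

2.43

Total capital V = 1083 + 1512 = 2595.
Equity weight = 1083/2595 = 0.4173.
Mortgage bonds weight = 1512/2595 = 0.5827.
Debt contribution = 0.5827 × 4.54% × (1 − 22.9%) = 2.0395%.
Required equity contribution = 9.53% − 2.0395% = 7.4905%  ⇒  Re = 17.9481%.
CAPM: 17.9481% = 4.04% + β × 5.73%  ⇒  β = 2.4272.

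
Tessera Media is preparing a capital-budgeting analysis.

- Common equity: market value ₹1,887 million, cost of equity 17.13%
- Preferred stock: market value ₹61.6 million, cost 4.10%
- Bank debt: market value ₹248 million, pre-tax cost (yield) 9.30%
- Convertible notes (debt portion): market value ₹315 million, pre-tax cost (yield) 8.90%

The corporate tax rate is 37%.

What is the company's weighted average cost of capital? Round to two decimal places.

Total capital V = 1887 + 61.6 + 248 + 315 = 2511.6.
Equity: weight = 1887/2511.6 = 0.7513; cost = 17.13%.
Preferred: weight = 61.6/2511.6 = 0.0245; cost = 4.1%.
Bank debt: weight = 248/2511.6 = 0.0987; after-tax cost = 9.3% × (1 − 37%) = 5.8590%.
Convertible notes (debt portion): weight = 315/2511.6 = 0.1254; after-tax cost = 8.9% × (1 − 37%) = 5.6070%.
WACC = 0.7513 × 17.1300% + 0.0245 × 4.1000% + 0.0987 × 5.8590% + 0.1254 × 5.6070% = 14.2523%.

14.25%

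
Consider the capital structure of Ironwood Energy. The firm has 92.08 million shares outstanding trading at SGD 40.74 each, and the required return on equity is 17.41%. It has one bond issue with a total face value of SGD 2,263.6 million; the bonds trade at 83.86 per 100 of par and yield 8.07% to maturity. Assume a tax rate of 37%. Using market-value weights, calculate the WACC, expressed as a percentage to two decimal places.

13.27%

Market value of equity E = 40.74 × 92.08m = 3751.3392m. Market value of debt D = 2263.6m × 83.86/100 = 1898.25496m.
Total capital V = 3751.3392 + 1898.25496 = 5649.59416.
Equity: weight = 3751.3392/5649.59416 = 0.6640; cost = 17.41%.
Bonds outstanding: weight = 1898.25496/5649.59416 = 0.3360; after-tax cost = 8.07% × (1 − 37%) = 5.0841%.
WACC = 0.6640 × 17.4100% + 0.3360 × 5.0841% = 13.2685%.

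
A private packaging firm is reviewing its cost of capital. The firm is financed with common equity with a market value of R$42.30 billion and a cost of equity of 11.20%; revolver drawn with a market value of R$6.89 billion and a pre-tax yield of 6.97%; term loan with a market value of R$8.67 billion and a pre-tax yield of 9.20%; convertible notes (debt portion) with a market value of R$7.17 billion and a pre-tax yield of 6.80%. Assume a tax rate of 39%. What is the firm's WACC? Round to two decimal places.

8.94%

Total capital V = 42.3 + 6.89 + 8.67 + 7.17 = 65.03.
Equity: weight = 42.3/65.03 = 0.6505; cost = 11.2%.
Revolver drawn: weight = 6.89/65.03 = 0.1060; after-tax cost = 6.97% × (1 − 39%) = 4.2517%.
Term loan: weight = 8.67/65.03 = 0.1333; after-tax cost = 9.2% × (1 − 39%) = 5.6120%.
Convertible notes (debt portion): weight = 7.17/65.03 = 0.1103; after-tax cost = 6.8% × (1 − 39%) = 4.1480%.
WACC = 0.6505 × 11.2000% + 0.1060 × 4.2517% + 0.1333 × 5.6120% + 0.1103 × 4.1480% = 8.9413%.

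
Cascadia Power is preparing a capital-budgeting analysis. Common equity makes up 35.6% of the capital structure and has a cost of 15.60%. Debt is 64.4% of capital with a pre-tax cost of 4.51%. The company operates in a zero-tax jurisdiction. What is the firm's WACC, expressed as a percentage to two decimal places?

After-tax cost of debt = 4.51% × (1 − 0%) = 4.5100%.
WACC = 0.356 × 15.6000% + 0.644 × 4.5100% = 8.4580%.

8.46%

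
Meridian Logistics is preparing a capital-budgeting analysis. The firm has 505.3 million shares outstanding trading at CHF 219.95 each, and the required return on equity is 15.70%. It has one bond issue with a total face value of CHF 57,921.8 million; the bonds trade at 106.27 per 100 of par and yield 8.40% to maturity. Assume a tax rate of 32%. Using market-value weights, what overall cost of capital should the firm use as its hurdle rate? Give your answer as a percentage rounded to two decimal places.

12.14%

Market value of equity E = 219.95 × 505.3m = 111140.735m. Market value of debt D = 57921.8m × 106.27/100 = 61553.49686m.
Total capital V = 111140.735 + 61553.49686 = 172694.23186.
Equity: weight = 111140.735/172694.23186 = 0.6436; cost = 15.7%.
Bonds outstanding: weight = 61553.49686/172694.23186 = 0.3564; after-tax cost = 8.4% × (1 − 32%) = 5.7120%.
WACC = 0.6436 × 15.7000% + 0.3564 × 5.7120% = 12.1400%.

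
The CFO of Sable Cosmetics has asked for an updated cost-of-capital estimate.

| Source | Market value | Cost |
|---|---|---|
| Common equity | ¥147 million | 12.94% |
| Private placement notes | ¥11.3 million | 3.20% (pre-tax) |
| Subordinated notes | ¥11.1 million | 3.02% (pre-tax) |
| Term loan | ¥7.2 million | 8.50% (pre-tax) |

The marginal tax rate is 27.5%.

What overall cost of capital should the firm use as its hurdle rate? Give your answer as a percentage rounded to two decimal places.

11.31%

Total capital V = 147 + 11.3 + 11.1 + 7.2 = 176.6.
Equity: weight = 147/176.6 = 0.8324; cost = 12.94%.
Private placement notes: weight = 11.3/176.6 = 0.0640; after-tax cost = 3.2% × (1 − 27.5%) = 2.3200%.
Subordinated notes: weight = 11.1/176.6 = 0.0629; after-tax cost = 3.02% × (1 − 27.5%) = 2.1895%.
Term loan: weight = 7.2/176.6 = 0.0408; after-tax cost = 8.5% × (1 − 27.5%) = 6.1625%.
WACC = 0.8324 × 12.9400% + 0.0640 × 2.3200% + 0.0629 × 2.1895% + 0.0408 × 6.1625% = 11.3084%.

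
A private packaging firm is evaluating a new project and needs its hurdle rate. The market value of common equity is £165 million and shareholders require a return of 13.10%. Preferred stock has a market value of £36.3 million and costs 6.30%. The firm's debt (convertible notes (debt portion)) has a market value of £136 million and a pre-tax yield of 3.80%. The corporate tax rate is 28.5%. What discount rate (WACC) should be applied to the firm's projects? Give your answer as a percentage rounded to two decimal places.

Total capital V = 165 + 36.3 + 136 = 337.3.
Equity: weight = 165/337.3 = 0.4892; cost = 13.1%.
Preferred: weight = 36.3/337.3 = 0.1076; cost = 6.3%.
Convertible notes (debt portion): weight = 136/337.3 = 0.4032; after-tax cost = 3.8% × (1 − 28.5%) = 2.7170%.
WACC = 0.4892 × 13.1000% + 0.1076 × 6.3000% + 0.4032 × 2.7170% = 8.1817%.

8.18%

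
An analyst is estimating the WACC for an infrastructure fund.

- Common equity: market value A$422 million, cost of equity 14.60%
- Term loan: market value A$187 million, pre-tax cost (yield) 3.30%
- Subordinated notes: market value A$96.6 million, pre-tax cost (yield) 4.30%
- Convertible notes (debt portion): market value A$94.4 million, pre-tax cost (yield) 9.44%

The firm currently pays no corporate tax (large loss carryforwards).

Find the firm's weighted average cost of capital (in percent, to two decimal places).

10.11%

Total capital V = 422 + 187 + 96.6 + 94.4 = 800.
Equity: weight = 422/800 = 0.5275; cost = 14.6%.
Term loan: weight = 187/800 = 0.2338; after-tax cost = 3.3% × (1 − 0%) = 3.3000%.
Subordinated notes: weight = 96.6/800 = 0.1207; after-tax cost = 4.3% × (1 − 0%) = 4.3000%.
Convertible notes (debt portion): weight = 94.4/800 = 0.1180; after-tax cost = 9.44% × (1 − 0%) = 9.4400%.
WACC = 0.5275 × 14.6000% + 0.2338 × 3.3000% + 0.1207 × 4.3000% + 0.1180 × 9.4400% = 10.1060%.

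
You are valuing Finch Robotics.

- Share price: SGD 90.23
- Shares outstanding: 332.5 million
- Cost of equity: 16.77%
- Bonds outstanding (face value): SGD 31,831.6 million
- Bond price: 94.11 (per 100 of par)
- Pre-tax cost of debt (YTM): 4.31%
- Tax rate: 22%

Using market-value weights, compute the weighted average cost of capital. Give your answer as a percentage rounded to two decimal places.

Market value of equity E = 90.23 × 332.5m = 30001.475m. Market value of debt D = 31831.6m × 94.11/100 = 29956.71876m.
Total capital V = 30001.475 + 29956.71876 = 59958.19376.
Equity: weight = 30001.475/59958.19376 = 0.5004; cost = 16.77%.
Bonds outstanding: weight = 29956.71876/59958.19376 = 0.4996; after-tax cost = 4.31% × (1 − 22%) = 3.3618%.
WACC = 0.5004 × 16.7700% + 0.4996 × 3.3618% = 10.0709%.

10.07%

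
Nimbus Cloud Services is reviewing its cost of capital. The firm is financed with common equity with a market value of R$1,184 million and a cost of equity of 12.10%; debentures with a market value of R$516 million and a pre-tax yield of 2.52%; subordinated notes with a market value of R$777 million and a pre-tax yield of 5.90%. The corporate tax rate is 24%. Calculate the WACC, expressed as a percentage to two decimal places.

Total capital V = 1184 + 516 + 777 = 2477.
Equity: weight = 1184/2477 = 0.4780; cost = 12.1%.
Debentures: weight = 516/2477 = 0.2083; after-tax cost = 2.52% × (1 − 24%) = 1.9152%.
Subordinated notes: weight = 777/2477 = 0.3137; after-tax cost = 5.9% × (1 − 24%) = 4.4840%.
WACC = 0.4780 × 12.1000% + 0.2083 × 1.9152% + 0.3137 × 4.4840% = 7.5893%.

7.59%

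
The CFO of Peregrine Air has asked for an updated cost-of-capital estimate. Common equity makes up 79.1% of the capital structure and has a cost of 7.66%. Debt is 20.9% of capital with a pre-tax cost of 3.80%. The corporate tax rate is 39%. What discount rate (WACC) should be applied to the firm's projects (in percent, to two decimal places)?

6.54%

After-tax cost of debt = 3.8% × (1 − 39%) = 2.3180%.
WACC = 0.791 × 7.6600% + 0.209 × 2.3180% = 6.5435%.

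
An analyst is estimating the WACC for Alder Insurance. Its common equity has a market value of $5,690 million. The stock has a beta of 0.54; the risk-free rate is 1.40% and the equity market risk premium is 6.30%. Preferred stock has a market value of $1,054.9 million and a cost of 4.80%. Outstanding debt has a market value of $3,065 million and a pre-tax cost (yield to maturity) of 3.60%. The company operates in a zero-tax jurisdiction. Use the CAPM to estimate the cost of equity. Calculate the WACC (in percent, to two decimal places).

4.43%

Cost of equity via CAPM: Re = 1.4% + 0.54 × 6.3% = 4.8020%.
Total capital V = 5690 + 1054.9 + 3065 = 9809.9.
Equity: weight = 5690/9809.9 = 0.5800; cost = 4.802%.
Preferred: weight = 1054.9/9809.9 = 0.1075; cost = 4.8%.
Debt: weight = 3065/9809.9 = 0.3124; after-tax cost = 3.6% × (1 − 0%) = 3.6000%.
WACC = 0.5800 × 4.8020% + 0.1075 × 4.8000% + 0.3124 × 3.6000% = 4.4262%.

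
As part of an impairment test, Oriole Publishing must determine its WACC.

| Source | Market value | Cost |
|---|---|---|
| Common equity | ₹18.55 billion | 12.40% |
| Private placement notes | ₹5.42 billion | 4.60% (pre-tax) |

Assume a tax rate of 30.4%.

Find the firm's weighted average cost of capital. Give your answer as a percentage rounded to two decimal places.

10.32%

Total capital V = 18.55 + 5.42 = 23.97.
Equity: weight = 18.55/23.97 = 0.7739; cost = 12.4%.
Private placement notes: weight = 5.42/23.97 = 0.2261; after-tax cost = 4.6% × (1 − 30.4%) = 3.2016%.
WACC = 0.7739 × 12.4000% + 0.2261 × 3.2016% = 10.3201%.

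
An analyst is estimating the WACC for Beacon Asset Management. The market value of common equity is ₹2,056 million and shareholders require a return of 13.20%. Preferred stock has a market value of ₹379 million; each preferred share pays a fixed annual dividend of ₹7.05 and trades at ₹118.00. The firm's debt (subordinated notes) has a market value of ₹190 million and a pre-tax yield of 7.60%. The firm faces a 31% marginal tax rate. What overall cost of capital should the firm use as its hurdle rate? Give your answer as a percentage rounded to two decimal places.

11.58%

Cost of preferred: Rp = 7.05 / 118.0 = 5.9746%.
Total capital V = 2056 + 379 + 190 = 2625.
Equity: weight = 2056/2625 = 0.7832; cost = 13.2%.
Preferred: weight = 379/2625 = 0.1444; cost = 5.9746%.
Subordinated notes: weight = 190/2625 = 0.0724; after-tax cost = 7.6% × (1 − 31%) = 5.2440%.
WACC = 0.7832 × 13.2000% + 0.1444 × 5.9746% + 0.0724 × 5.2440% = 11.5809%.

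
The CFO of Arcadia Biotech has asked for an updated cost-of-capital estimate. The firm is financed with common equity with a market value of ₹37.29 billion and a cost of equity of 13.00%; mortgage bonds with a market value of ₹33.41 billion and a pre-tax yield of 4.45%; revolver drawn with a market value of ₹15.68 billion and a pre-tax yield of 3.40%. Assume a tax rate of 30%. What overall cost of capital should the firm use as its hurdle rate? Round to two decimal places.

Total capital V = 37.29 + 33.41 + 15.68 = 86.38.
Equity: weight = 37.29/86.38 = 0.4317; cost = 13%.
Mortgage bonds: weight = 33.41/86.38 = 0.3868; after-tax cost = 4.45% × (1 − 30%) = 3.1150%.
Revolver drawn: weight = 15.68/86.38 = 0.1815; after-tax cost = 3.4% × (1 − 30%) = 2.3800%.
WACC = 0.4317 × 13.0000% + 0.3868 × 3.1150% + 0.1815 × 2.3800% = 7.2489%.

7.25%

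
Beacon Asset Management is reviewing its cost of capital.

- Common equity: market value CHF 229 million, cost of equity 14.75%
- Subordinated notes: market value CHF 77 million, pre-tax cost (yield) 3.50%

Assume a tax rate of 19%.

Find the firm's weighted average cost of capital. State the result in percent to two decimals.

Total capital V = 229 + 77 = 306.
Equity: weight = 229/306 = 0.7484; cost = 14.75%.
Subordinated notes: weight = 77/306 = 0.2516; after-tax cost = 3.5% × (1 − 19%) = 2.8350%.
WACC = 0.7484 × 14.7500% + 0.2516 × 2.8350% = 11.7518%.

11.75%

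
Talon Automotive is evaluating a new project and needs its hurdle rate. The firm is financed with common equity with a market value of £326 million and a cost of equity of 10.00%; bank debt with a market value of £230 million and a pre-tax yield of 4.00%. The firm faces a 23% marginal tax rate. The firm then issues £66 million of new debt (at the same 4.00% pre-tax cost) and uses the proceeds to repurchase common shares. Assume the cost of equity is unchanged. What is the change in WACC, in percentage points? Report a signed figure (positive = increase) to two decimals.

Current WACC:
Total capital V = 326 + 230 = 556.
Equity: weight = 326/556 = 0.5863; cost = 10%.
Bank debt: weight = 230/556 = 0.4137; after-tax cost = 4% × (1 − 23%) = 3.0800%.
WACC = 0.5863 × 10.0000% + 0.4137 × 3.0800% = 7.1374%.
After the change:
Total capital V = 260 + 296 = 556.
Equity: weight = 260/556 = 0.4676; cost = 10%.
Bank debt: weight = 296/556 = 0.5324; after-tax cost = 4% × (1 − 23%) = 3.0800%.
WACC = 0.4676 × 10.0000% + 0.5324 × 3.0800% = 6.3160%.
Change in WACC = 6.3160% − 7.1374% = -0.8214 pp.

-0.82 pp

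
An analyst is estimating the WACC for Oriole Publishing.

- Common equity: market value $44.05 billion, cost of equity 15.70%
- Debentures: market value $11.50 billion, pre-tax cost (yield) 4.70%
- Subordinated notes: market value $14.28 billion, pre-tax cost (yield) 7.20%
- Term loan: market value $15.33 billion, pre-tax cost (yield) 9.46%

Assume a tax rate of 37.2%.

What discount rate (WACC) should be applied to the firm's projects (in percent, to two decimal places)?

Total capital V = 44.05 + 11.5 + 14.28 + 15.33 = 85.16.
Equity: weight = 44.05/85.16 = 0.5173; cost = 15.7%.
Debentures: weight = 11.5/85.16 = 0.1350; after-tax cost = 4.7% × (1 − 37.2%) = 2.9516%.
Subordinated notes: weight = 14.28/85.16 = 0.1677; after-tax cost = 7.2% × (1 − 37.2%) = 4.5216%.
Term loan: weight = 15.33/85.16 = 0.1800; after-tax cost = 9.46% × (1 − 37.2%) = 5.9409%.
WACC = 0.5173 × 15.7000% + 0.1350 × 2.9516% + 0.1677 × 4.5216% + 0.1800 × 5.9409% = 10.3472%.

10.35%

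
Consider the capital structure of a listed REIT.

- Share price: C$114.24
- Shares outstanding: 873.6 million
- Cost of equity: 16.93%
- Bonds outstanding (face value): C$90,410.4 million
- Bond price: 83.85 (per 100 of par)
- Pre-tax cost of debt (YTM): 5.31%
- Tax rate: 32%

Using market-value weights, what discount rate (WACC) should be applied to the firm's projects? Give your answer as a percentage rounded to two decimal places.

Market value of equity E = 114.24 × 873.6m = 99800.064m. Market value of debt D = 90410.4m × 83.85/100 = 75809.1204m.
Total capital V = 99800.064 + 75809.1204 = 175609.1844.
Equity: weight = 99800.064/175609.1844 = 0.5683; cost = 16.93%.
Bonds outstanding: weight = 75809.1204/175609.1844 = 0.4317; after-tax cost = 5.31% × (1 − 32%) = 3.6108%.
WACC = 0.5683 × 16.9300% + 0.4317 × 3.6108% = 11.1802%.

11.18%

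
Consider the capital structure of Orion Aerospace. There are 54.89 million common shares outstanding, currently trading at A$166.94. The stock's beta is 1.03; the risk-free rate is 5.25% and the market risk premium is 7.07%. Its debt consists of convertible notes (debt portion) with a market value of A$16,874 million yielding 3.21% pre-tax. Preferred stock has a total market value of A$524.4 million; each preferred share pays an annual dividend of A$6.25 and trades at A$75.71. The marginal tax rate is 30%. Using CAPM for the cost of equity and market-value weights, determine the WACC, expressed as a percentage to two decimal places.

Cost of equity via CAPM: Re = 5.25% + 1.03 × 7.07% = 12.5321%.
Cost of preferred: Rp = 6.25 / 75.71 = 8.2552%.
Market value of equity E = 166.94 × 54.89m = 9163.3366m.
Total capital V = 9163.3366 + 524.4 + 16874 = 26561.7366.
Equity: weight = 9163.3366/26561.7366 = 0.3450; cost = 12.5321%.
Preferred: weight = 524.4/26561.7366 = 0.0197; cost = 8.2552%.
Convertible notes (debt portion): weight = 16874/26561.7366 = 0.6353; after-tax cost = 3.21% × (1 − 30%) = 2.2470%.
WACC = 0.3450 × 12.5321% + 0.0197 × 8.2552% + 0.6353 × 2.2470% = 5.9138%.

5.91%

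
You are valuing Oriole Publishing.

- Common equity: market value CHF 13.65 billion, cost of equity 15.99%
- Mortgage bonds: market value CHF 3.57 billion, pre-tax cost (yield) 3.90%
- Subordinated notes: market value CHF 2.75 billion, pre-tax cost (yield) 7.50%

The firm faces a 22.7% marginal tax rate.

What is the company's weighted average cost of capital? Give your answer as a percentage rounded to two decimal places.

Total capital V = 13.65 + 3.57 + 2.75 = 19.97.
Equity: weight = 13.65/19.97 = 0.6835; cost = 15.99%.
Mortgage bonds: weight = 3.57/19.97 = 0.1788; after-tax cost = 3.9% × (1 − 22.7%) = 3.0147%.
Subordinated notes: weight = 2.75/19.97 = 0.1377; after-tax cost = 7.5% × (1 − 22.7%) = 5.7975%.
WACC = 0.6835 × 15.9900% + 0.1788 × 3.0147% + 0.1377 × 5.7975% = 12.2669%.

12.27%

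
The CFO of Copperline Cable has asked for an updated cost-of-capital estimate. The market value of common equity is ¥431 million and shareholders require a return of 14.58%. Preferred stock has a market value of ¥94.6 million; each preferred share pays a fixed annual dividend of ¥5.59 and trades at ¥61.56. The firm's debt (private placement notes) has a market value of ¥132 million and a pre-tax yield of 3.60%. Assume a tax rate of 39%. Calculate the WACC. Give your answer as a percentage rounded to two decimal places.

11.30%

Cost of preferred: Rp = 5.59 / 61.56 = 9.0806%.
Total capital V = 431 + 94.6 + 132 = 657.6.
Equity: weight = 431/657.6 = 0.6554; cost = 14.58%.
Preferred: weight = 94.6/657.6 = 0.1439; cost = 9.0806%.
Private placement notes: weight = 132/657.6 = 0.2007; after-tax cost = 3.6% × (1 − 39%) = 2.1960%.
WACC = 0.6554 × 14.5800% + 0.1439 × 9.0806% + 0.2007 × 2.1960% = 11.3030%.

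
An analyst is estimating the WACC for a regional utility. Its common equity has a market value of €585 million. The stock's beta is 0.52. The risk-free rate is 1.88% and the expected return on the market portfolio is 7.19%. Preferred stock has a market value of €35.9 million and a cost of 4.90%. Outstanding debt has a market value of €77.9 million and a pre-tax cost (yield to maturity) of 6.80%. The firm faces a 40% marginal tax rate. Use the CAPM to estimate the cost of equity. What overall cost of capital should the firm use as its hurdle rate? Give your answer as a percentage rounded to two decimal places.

4.59%

Market risk premium = 7.19% − 1.88% = 5.31%.
Cost of equity via CAPM: Re = 1.88% + 0.52 × 5.31% = 4.6412%.
Total capital V = 585 + 35.9 + 77.9 = 698.8.
Equity: weight = 585/698.8 = 0.8371; cost = 4.6412%.
Preferred: weight = 35.9/698.8 = 0.0514; cost = 4.9%.
Debt: weight = 77.9/698.8 = 0.1115; after-tax cost = 6.8% × (1 − 40%) = 4.0800%.
WACC = 0.8371 × 4.6412% + 0.0514 × 4.9000% + 0.1115 × 4.0800% = 4.5919%.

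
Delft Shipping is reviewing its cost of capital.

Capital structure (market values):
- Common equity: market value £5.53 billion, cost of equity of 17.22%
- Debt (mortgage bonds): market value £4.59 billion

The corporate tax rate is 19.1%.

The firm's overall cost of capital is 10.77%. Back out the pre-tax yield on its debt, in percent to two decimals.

Total capital V = 5.53 + 4.59 = 10.12.
Equity weight = 5.53/10.12 = 0.5464.
Mortgage bonds weight = 4.59/10.12 = 0.4536.
Equity contribution = 0.5464 × 17.22% = 9.4097%.
Remaining for debt = 10.77% − 9.4097% = 1.3603%.
Rd × (1 − 19.1%) × 0.4536 = 1.3603%  ⇒  Rd = 3.7072%.

3.71%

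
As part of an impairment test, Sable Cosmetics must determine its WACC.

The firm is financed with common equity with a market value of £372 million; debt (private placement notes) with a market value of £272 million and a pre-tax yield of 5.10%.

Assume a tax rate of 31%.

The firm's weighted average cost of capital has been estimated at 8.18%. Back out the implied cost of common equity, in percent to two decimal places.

Total capital V = 372 + 272 = 644.
Equity weight = 372/644 = 0.5776.
Private placement notes weight = 272/644 = 0.4224.
Debt contribution = 0.4224 × 5.1% × (1 − 31%) = 1.4863%.
Required equity contribution = 8.18% − 1.4863% = 6.6937%.
Re = 6.6937% / 0.5776 = 11.5880%.

11.59%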